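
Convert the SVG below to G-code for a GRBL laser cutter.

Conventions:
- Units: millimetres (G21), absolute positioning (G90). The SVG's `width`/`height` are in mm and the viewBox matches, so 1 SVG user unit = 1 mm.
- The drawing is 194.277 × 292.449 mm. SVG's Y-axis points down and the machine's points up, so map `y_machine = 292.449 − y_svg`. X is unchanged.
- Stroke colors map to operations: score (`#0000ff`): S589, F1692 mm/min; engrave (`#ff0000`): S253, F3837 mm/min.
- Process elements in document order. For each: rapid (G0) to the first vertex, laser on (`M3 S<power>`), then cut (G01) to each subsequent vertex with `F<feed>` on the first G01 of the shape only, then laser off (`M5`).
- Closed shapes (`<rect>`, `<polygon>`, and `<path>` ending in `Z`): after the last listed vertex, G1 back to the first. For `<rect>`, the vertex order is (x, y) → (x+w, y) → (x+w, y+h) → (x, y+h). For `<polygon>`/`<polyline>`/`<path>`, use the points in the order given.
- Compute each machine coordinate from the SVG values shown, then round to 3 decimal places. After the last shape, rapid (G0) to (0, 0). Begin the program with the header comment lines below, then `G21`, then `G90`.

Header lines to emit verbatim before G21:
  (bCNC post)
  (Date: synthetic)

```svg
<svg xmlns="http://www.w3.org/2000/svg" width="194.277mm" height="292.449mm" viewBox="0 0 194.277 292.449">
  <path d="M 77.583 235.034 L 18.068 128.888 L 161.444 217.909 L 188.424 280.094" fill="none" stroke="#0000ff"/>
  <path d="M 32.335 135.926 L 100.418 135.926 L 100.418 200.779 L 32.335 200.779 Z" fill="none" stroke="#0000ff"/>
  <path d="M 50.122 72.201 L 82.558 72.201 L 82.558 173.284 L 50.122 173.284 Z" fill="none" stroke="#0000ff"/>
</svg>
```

(bCNC post)
(Date: synthetic)
G21
G90
G0 X77.583 Y57.415
M3 S589
G01 X18.068 Y163.561 F1692
G01 X161.444 Y74.540
G01 X188.424 Y12.355
M5
G0 X32.335 Y156.523
M3 S589
G01 X100.418 Y156.523 F1692
G01 X100.418 Y91.670
G01 X32.335 Y91.670
G01 X32.335 Y156.523
M5
G0 X50.122 Y220.248
M3 S589
G01 X82.558 Y220.248 F1692
G01 X82.558 Y119.165
G01 X50.122 Y119.165
G01 X50.122 Y220.248
M5
G0 X0.000 Y0.000

Since the viewBox matches the mm dimensions, user units are millimetres directly. The only transform is the Y-flip y_m = 292.449 − y_svg.

Shape 1 is a open polyline drawn with `<path>`. Its stroke #0000ff means score at S589, F1692. After flipping Y the toolpath is (77.583,57.415) → (18.068,163.561) → (161.444,74.540) → (188.424,12.355).

Shape 2 is a rectangle drawn with `<path>`. Its stroke #0000ff means score at S589, F1692. After flipping Y the toolpath is (32.335,156.523) → (100.418,156.523) → (100.418,91.670) → (32.335,91.670) → (32.335,156.523), returning to the start.

Shape 3 is a rectangle drawn with `<path>`. Its stroke #0000ff means score at S589, F1692. After flipping Y the toolpath is (50.122,220.248) → (82.558,220.248) → (82.558,119.165) → (50.122,119.165) → (50.122,220.248), returning to the start.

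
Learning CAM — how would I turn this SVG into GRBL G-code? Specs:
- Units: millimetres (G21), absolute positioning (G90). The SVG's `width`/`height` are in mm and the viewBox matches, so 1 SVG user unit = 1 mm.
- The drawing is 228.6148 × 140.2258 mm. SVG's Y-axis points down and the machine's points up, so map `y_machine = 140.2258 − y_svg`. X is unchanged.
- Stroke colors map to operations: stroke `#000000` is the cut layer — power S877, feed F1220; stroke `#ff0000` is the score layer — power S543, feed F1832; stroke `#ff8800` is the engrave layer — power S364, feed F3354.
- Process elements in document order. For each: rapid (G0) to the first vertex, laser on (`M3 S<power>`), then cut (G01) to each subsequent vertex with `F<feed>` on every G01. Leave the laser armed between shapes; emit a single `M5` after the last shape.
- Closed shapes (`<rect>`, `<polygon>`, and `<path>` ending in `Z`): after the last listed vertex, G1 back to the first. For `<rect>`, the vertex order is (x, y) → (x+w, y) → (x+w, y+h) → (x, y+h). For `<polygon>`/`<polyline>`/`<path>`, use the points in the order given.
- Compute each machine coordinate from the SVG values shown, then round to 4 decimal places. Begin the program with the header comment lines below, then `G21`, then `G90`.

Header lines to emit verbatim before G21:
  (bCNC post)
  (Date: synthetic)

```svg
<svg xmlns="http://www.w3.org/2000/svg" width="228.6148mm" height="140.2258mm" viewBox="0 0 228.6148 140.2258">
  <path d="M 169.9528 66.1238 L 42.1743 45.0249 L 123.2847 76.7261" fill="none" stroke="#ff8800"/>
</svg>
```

Since the viewBox matches the mm dimensions, user units are millimetres directly. The only transform is the Y-flip y_m = 140.2258 − y_svg.

Shape 1 is a open polyline drawn with `<path>`. Its stroke #ff8800 means engrave at S364, F3354. After flipping Y the toolpath is (169.9528,74.1020) → (42.1743,95.2009) → (123.2847,63.4997).

(bCNC post)
(Date: synthetic)
G21
G90
G0 X169.9528 Y74.1020
M3 S364
G01 X42.1743 Y95.2009 F3354
G01 X123.2847 Y63.4997 F3354
M5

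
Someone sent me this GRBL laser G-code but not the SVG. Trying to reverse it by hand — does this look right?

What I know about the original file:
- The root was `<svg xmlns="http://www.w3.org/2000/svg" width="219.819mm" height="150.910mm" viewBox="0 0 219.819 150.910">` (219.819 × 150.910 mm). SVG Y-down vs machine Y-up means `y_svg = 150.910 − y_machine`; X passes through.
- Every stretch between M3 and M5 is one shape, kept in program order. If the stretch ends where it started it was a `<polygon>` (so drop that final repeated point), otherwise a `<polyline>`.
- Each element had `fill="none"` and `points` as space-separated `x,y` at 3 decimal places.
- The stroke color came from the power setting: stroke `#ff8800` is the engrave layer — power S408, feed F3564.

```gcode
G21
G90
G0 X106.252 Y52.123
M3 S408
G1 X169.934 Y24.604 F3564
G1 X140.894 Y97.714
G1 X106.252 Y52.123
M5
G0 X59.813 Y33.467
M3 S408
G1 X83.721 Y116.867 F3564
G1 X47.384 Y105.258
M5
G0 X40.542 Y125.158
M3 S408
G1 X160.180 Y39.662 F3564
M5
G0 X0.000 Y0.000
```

Machine Y-up, SVG Y-down with viewBox height 150.910, so y_svg = 150.910 − y_machine; X carries over. Every run uses S408, so all elements get stroke `#ff8800` (engrave).

Run 1: The run returns to its start, so emit a `<polygon>` with points (Y-flipped): 106.252,98.787 169.934,126.306 140.894,53.196.

Run 2: The run is open, so emit a `<polyline>` with points (Y-flipped): 59.813,117.443 83.721,34.043 47.384,45.652.

Run 3: The run is open, so emit a `<polyline>` with points (Y-flipped): 40.542,25.752 160.180,111.248.

<svg xmlns="http://www.w3.org/2000/svg" width="219.819mm" height="150.910mm" viewBox="0 0 219.819 150.910">
  <polygon points="106.252,98.787 169.934,126.306 140.894,53.196" fill="none" stroke="#ff8800"/>
  <polyline points="59.813,117.443 83.721,34.043 47.384,45.652" fill="none" stroke="#ff8800"/>
  <polyline points="40.542,25.752 160.180,111.248" fill="none" stroke="#ff8800"/>
</svg>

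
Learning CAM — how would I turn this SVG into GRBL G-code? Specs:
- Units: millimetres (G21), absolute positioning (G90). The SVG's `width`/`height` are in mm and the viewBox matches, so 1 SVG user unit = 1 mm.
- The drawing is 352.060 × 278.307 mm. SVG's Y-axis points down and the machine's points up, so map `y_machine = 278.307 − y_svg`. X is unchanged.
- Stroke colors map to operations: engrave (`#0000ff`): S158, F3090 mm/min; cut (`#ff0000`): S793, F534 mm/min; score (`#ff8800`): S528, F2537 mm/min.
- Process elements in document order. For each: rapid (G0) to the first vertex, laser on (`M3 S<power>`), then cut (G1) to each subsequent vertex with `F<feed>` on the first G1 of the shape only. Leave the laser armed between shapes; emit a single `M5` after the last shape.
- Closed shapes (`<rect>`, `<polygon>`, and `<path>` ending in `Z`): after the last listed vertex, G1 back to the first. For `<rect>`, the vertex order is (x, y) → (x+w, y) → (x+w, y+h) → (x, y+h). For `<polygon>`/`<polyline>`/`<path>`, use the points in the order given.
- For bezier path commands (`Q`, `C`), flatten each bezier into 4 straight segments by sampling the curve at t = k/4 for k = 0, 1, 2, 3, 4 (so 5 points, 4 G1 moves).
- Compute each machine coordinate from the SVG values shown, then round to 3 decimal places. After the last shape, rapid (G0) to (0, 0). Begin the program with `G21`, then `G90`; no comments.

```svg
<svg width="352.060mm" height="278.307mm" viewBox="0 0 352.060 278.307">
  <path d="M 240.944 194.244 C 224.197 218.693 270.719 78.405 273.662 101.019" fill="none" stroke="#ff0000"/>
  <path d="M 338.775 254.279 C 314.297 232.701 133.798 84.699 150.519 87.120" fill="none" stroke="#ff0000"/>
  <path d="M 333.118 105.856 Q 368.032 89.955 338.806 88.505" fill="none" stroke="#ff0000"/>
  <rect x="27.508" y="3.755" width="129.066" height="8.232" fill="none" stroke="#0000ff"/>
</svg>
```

G21
G90
G0 X240.944 Y84.063
M3 S793
G1 X238.577 Y91.495 F534
G1 X249.919 Y129.987
G1 X264.953 Y168.824
G1 X273.662 Y177.288
G0 X338.775 Y24.028
M3 S793
G1 X296.682 Y59.590 F534
G1 X229.197 Y116.607
G1 X169.438 Y169.124
G1 X150.519 Y191.187
G0 X333.118 Y172.451
M3 S793
G1 X346.566 Y179.498 F534
G1 X351.997 Y184.739
G1 X349.410 Y188.174
G1 X338.806 Y189.802
G0 X27.508 Y274.552
M3 S158
G1 X156.574 Y274.552 F3090
G1 X156.574 Y266.320
G1 X27.508 Y266.320
G1 X27.508 Y274.552
M5
G0 X0.000 Y0.000

1 u = 1 mm; y_m = 278.307 − y.

[1] `<path>` cubic bezier, #ff0000→cut S793 F534: (240.944,84.063) → (238.577,91.495) → (249.919,129.987) → (264.953,168.824) → (273.662,177.288)

[2] `<path>` cubic bezier, #ff0000→cut S793 F534: (338.775,24.028) → (296.682,59.590) → (229.197,116.607) → (169.438,169.124) → (150.519,191.187)

[3] `<path>` quadratic bezier, #ff0000→cut S793 F534: (333.118,172.451) → (346.566,179.498) → (351.997,184.739) → (349.410,188.174) → (338.806,189.802)

[4] `<rect>` rectangle, #0000ff→engrave S158 F3090: (27.508,274.552) → (156.574,274.552) → (156.574,266.320) → (27.508,266.320) → (27.508,274.552) (closed)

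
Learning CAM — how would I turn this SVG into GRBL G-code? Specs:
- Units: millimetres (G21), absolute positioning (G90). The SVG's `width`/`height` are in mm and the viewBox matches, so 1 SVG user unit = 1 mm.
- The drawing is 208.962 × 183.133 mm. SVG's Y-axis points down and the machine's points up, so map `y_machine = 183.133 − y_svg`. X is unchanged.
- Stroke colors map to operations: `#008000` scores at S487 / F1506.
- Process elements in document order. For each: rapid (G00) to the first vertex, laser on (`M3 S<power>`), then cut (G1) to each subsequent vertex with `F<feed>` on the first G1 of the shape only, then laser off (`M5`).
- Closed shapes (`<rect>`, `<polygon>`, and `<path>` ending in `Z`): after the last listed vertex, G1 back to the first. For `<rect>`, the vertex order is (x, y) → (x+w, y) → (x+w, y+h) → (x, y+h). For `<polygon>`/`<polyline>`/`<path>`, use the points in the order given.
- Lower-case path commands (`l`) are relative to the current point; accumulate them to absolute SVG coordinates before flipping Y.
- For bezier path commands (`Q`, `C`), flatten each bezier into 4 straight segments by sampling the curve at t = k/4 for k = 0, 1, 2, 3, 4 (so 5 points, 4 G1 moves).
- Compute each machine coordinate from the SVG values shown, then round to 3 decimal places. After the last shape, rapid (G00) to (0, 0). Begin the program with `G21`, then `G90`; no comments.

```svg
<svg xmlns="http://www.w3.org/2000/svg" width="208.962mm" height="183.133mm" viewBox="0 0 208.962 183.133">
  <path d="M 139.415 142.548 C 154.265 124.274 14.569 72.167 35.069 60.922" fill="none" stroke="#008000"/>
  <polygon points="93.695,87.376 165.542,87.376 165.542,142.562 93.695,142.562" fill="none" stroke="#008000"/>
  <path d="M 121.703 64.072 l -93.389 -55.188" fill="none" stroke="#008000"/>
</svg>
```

Since the viewBox matches the mm dimensions, user units are millimetres directly. The only transform is the Y-flip y_m = 183.133 − y_svg.

Shape 1 is a cubic bezier drawn with `<path>`. Its stroke #008000 means score at S487, F1506. After flipping Y the toolpath is (139.415,40.585) → (126.493,59.467) → (85.123,84.034) → (44.813,107.283) → (35.069,122.211).

Shape 2 is a rectangle drawn with `<polygon>`. Its stroke #008000 means score at S487, F1506. After flipping Y the toolpath is (93.695,95.757) → (165.542,95.757) → (165.542,40.571) → (93.695,40.571) → (93.695,95.757), returning to the start.

Shape 3 is a line segment drawn with `<path>`. Its stroke #008000 means score at S487, F1506. After flipping Y the toolpath is (121.703,119.061) → (28.314,174.249).

G21
G90
G00 X139.415 Y40.585
M3 S487
G1 X126.493 Y59.467 F1506
G1 X85.123 Y84.034
G1 X44.813 Y107.283
G1 X35.069 Y122.211
M5
G00 X93.695 Y95.757
M3 S487
G1 X165.542 Y95.757 F1506
G1 X165.542 Y40.571
G1 X93.695 Y40.571
G1 X93.695 Y95.757
M5
G00 X121.703 Y119.061
M3 S487
G1 X28.314 Y174.249 F1506
M5
G00 X0.000 Y0.000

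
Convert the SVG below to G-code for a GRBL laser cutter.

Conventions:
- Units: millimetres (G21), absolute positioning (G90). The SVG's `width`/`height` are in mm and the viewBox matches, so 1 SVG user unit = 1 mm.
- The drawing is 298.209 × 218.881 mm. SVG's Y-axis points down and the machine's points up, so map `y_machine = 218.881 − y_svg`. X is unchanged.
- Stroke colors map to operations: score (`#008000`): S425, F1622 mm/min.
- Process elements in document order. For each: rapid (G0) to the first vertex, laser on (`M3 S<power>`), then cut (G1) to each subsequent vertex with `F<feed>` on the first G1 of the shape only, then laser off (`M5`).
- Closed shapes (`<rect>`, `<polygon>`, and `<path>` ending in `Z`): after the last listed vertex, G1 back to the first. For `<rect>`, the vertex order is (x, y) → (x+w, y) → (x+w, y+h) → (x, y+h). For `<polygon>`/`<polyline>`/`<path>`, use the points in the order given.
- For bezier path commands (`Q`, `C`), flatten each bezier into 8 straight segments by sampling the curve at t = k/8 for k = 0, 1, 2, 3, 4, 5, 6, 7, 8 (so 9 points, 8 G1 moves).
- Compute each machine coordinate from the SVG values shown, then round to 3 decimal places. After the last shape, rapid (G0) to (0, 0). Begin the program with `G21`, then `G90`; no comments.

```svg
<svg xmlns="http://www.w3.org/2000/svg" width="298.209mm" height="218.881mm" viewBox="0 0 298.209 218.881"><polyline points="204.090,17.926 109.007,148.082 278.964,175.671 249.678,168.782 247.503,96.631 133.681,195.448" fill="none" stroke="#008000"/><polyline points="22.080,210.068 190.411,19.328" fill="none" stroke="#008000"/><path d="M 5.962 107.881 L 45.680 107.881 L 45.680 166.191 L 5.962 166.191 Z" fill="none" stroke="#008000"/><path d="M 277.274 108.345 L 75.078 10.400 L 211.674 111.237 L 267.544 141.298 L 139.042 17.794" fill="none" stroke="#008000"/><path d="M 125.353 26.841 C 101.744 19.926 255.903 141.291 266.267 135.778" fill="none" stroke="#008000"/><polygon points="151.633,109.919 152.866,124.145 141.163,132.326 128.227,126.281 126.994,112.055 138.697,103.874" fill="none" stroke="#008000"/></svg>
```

G21
G90
G0 X204.090 Y200.955
M3 S425
G1 X109.007 Y70.799 F1622
G1 X278.964 Y43.210
G1 X249.678 Y50.099
G1 X247.503 Y122.250
G1 X133.681 Y23.433
M5
G0 X22.080 Y8.813
M3 S425
G1 X190.411 Y199.553 F1622
M5
G0 X5.962 Y111.000
M3 S425
G1 X45.680 Y111.000 F1622
G1 X45.680 Y52.690
G1 X5.962 Y52.690
G1 X5.962 Y111.000
M5
G0 X277.274 Y110.536
M3 S425
G1 X75.078 Y208.481 F1622
G1 X211.674 Y107.644
G1 X267.544 Y77.583
G1 X139.042 Y201.087
M5
G0 X125.353 Y192.040
M3 S425
G1 X124.204 Y189.118 F1622
G1 X135.953 Y177.161
G1 X156.831 Y159.157
G1 X183.070 Y138.097
G1 X210.901 Y116.972
G1 X236.557 Y98.771
G1 X256.268 Y86.485
G1 X266.267 Y83.103
M5
G0 X151.633 Y108.962
M3 S425
G1 X152.866 Y94.736 F1622
G1 X141.163 Y86.555
G1 X128.227 Y92.600
G1 X126.994 Y106.826
G1 X138.697 Y115.007
G1 X151.633 Y108.962
M5
G0 X0.000 Y0.000

Since the viewBox matches the mm dimensions, user units are millimetres directly. The only transform is the Y-flip y_m = 218.881 − y_svg.

Shape 1 is a open polyline drawn with `<polyline>`. Its stroke #008000 means score at S425, F1622. After flipping Y the toolpath is (204.090,200.955) → (109.007,70.799) → (278.964,43.210) → (249.678,50.099) → (247.503,122.250) → (133.681,23.433).

Shape 2 is a line segment drawn with `<polyline>`. Its stroke #008000 means score at S425, F1622. After flipping Y the toolpath is (22.080,8.813) → (190.411,199.553).

Shape 3 is a rectangle drawn with `<path>`. Its stroke #008000 means score at S425, F1622. After flipping Y the toolpath is (5.962,111.000) → (45.680,111.000) → (45.680,52.690) → (5.962,52.690) → (5.962,111.000), returning to the start.

Shape 4 is a open polyline drawn with `<path>`. Its stroke #008000 means score at S425, F1622. After flipping Y the toolpath is (277.274,110.536) → (75.078,208.481) → (211.674,107.644) → (267.544,77.583) → (139.042,201.087).

Shape 5 is a cubic bezier drawn with `<path>`. Its stroke #008000 means score at S425, F1622. After flipping Y the toolpath is (125.353,192.040) → (124.204,189.118) → (135.953,177.161) → (156.831,159.157) → (183.070,138.097) → (210.901,116.972) → (236.557,98.771) → (256.268,86.485) → (266.267,83.103).

Shape 6 is a regular polygon drawn with `<polygon>`. Its stroke #008000 means score at S425, F1622. After flipping Y the toolpath is (151.633,108.962) → (152.866,94.736) → (141.163,86.555) → (128.227,92.600) → (126.994,106.826) → (138.697,115.007) → (151.633,108.962), returning to the start.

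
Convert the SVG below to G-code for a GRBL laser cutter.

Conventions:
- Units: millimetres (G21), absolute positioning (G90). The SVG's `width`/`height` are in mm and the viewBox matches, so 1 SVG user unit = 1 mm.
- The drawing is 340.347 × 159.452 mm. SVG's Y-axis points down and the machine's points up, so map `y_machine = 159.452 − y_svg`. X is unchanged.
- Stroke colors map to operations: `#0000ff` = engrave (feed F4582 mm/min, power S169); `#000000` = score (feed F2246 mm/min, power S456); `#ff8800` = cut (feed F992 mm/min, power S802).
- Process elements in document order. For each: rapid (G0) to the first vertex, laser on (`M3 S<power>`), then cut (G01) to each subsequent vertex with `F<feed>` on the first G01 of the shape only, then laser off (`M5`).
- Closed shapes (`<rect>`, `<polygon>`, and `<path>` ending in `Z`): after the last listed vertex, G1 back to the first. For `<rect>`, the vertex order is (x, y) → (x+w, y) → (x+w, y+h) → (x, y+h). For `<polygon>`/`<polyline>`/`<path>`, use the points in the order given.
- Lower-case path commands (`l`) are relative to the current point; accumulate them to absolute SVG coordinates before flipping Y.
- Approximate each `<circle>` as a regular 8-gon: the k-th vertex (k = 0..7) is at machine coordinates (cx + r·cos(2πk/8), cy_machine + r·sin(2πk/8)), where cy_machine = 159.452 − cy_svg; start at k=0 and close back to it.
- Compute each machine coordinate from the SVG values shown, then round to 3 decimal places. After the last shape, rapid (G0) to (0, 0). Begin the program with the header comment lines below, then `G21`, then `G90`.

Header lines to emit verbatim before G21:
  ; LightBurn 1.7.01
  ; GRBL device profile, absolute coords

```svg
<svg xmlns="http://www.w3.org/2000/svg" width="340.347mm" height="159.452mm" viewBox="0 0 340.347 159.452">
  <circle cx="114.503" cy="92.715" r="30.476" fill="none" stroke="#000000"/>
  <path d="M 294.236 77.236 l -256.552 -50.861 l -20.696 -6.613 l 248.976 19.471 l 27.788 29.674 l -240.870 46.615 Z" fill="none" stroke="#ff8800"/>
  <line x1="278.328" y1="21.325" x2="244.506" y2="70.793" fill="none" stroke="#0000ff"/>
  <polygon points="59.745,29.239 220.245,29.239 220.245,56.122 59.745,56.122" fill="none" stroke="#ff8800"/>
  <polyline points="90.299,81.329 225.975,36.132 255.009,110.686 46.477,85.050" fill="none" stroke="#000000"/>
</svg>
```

; LightBurn 1.7.01
; GRBL device profile, absolute coords
G21
G90
G0 X144.979 Y66.737
M3 S456
G01 X136.053 Y88.287 F2246
G01 X114.503 Y97.213
G01 X92.953 Y88.287
G01 X84.027 Y66.737
G01 X92.953 Y45.187
G01 X114.503 Y36.261
G01 X136.053 Y45.187
G01 X144.979 Y66.737
M5
G0 X294.236 Y82.216
M3 S802
G01 X37.684 Y133.077 F992
G01 X16.988 Y139.690
G01 X265.964 Y120.219
G01 X293.752 Y90.545
G01 X52.882 Y43.930
G01 X294.236 Y82.216
M5
G0 X278.328 Y138.127
M3 S169
G01 X244.506 Y88.659 F4582
M5
G0 X59.745 Y130.213
M3 S802
G01 X220.245 Y130.213 F992
G01 X220.245 Y103.330
G01 X59.745 Y103.330
G01 X59.745 Y130.213
M5
G0 X90.299 Y78.123
M3 S456
G01 X225.975 Y123.320 F2246
G01 X255.009 Y48.766
G01 X46.477 Y74.402
M5
G0 X0.000 Y0.000

1 u = 1 mm; y_m = 159.452 − y.

[1] `<circle>` circle, #000000→score S456 F2246: (144.979,66.737) → (136.053,88.287) → (114.503,97.213) → (92.953,88.287) → (84.027,66.737) → (92.953,45.187) → (114.503,36.261) → (136.053,45.187) → (144.979,66.737) (closed)

[2] `<path>` closed polygon, #ff8800→cut S802 F992: (294.236,82.216) → (37.684,133.077) → (16.988,139.690) → (265.964,120.219) → (293.752,90.545) → (52.882,43.930) → (294.236,82.216) (closed)

[3] `<line>` line segment, #0000ff→engrave S169 F4582: (278.328,138.127) → (244.506,88.659)

[4] `<polygon>` rectangle, #ff8800→cut S802 F992: (59.745,130.213) → (220.245,130.213) → (220.245,103.330) → (59.745,103.330) → (59.745,130.213) (closed)

[5] `<polyline>` open polyline, #000000→score S456 F2246: (90.299,78.123) → (225.975,123.320) → (255.009,48.766) → (46.477,74.402)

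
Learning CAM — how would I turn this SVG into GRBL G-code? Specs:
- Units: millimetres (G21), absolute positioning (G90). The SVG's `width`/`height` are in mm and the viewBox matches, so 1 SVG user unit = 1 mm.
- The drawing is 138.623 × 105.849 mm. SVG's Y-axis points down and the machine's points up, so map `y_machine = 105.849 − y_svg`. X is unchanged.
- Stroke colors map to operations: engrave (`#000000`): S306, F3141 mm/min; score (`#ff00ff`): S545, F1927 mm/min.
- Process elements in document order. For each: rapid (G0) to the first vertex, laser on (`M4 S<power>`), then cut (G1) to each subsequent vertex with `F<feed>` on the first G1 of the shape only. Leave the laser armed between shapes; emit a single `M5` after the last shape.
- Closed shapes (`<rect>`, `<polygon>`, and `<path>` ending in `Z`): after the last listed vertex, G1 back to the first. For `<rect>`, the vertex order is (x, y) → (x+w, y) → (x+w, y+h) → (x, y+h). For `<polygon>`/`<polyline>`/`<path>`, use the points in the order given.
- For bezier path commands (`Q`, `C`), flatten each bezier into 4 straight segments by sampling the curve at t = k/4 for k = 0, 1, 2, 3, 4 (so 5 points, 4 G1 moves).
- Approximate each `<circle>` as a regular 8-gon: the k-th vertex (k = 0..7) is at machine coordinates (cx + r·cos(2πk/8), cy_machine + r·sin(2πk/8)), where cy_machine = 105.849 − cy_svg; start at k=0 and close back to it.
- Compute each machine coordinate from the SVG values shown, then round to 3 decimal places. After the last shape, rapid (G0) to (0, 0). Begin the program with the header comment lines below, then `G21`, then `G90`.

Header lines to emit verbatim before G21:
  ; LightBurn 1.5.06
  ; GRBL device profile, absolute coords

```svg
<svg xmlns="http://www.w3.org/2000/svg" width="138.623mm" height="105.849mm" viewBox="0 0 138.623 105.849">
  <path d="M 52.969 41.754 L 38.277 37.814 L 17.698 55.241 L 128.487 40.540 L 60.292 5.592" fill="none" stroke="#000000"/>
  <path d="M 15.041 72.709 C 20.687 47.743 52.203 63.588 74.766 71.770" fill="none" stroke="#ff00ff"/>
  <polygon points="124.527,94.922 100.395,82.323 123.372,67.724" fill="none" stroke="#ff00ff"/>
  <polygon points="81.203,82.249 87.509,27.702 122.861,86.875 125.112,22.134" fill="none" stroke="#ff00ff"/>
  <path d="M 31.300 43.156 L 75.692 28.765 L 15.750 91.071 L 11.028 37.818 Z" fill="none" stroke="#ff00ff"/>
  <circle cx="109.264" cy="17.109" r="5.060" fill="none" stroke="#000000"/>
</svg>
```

; LightBurn 1.5.06
; GRBL device profile, absolute coords
G21
G90
G0 X52.969 Y64.095
M4 S306
G1 X38.277 Y68.035 F3141
G1 X17.698 Y50.608
G1 X128.487 Y65.309
G1 X60.292 Y100.257
G0 X15.041 Y33.140
M4 S545
G1 X23.582 Y44.970 F1927
G1 X38.560 Y46.040
G1 X56.709 Y40.895
G1 X74.766 Y34.079
G0 X124.527 Y10.927
M4 S545
G1 X100.395 Y23.526 F1927
G1 X123.372 Y38.125
G1 X124.527 Y10.927
G0 X81.203 Y23.600
M4 S545
G1 X87.509 Y78.147 F1927
G1 X122.861 Y18.974
G1 X125.112 Y83.715
G1 X81.203 Y23.600
G0 X31.300 Y62.693
M4 S545
G1 X75.692 Y77.084 F1927
G1 X15.750 Y14.778
G1 X11.028 Y68.031
G1 X31.300 Y62.693
G0 X114.324 Y88.740
M4 S306
G1 X112.842 Y92.318 F3141
G1 X109.264 Y93.800
G1 X105.686 Y92.318
G1 X104.204 Y88.740
G1 X105.686 Y85.162
G1 X109.264 Y83.680
G1 X112.842 Y85.162
G1 X114.324 Y88.740
M5
G0 X0.000 Y0.000

1 u = 1 mm; y_m = 105.849 − y.

[1] `<path>` open polyline, #000000→engrave S306 F3141: (52.969,64.095) → (38.277,68.035) → (17.698,50.608) → (128.487,65.309) → (60.292,100.257)

[2] `<path>` cubic bezier, #ff00ff→score S545 F1927: (15.041,33.140) → (23.582,44.970) → (38.560,46.040) → (56.709,40.895) → (74.766,34.079)

[3] `<polygon>` regular polygon, #ff00ff→score S545 F1927: (124.527,10.927) → (100.395,23.526) → (123.372,38.125) → (124.527,10.927) (closed)

[4] `<polygon>` closed polygon, #ff00ff→score S545 F1927: (81.203,23.600) → (87.509,78.147) → (122.861,18.974) → (125.112,83.715) → (81.203,23.600) (closed)

[5] `<path>` closed polygon, #ff00ff→score S545 F1927: (31.300,62.693) → (75.692,77.084) → (15.750,14.778) → (11.028,68.031) → (31.300,62.693) (closed)

[6] `<circle>` circle, #000000→engrave S306 F3141: (114.324,88.740) → (112.842,92.318) → (109.264,93.800) → (105.686,92.318) → (104.204,88.740) → (105.686,85.162) → (109.264,83.680) → (112.842,85.162) → (114.324,88.740) (closed)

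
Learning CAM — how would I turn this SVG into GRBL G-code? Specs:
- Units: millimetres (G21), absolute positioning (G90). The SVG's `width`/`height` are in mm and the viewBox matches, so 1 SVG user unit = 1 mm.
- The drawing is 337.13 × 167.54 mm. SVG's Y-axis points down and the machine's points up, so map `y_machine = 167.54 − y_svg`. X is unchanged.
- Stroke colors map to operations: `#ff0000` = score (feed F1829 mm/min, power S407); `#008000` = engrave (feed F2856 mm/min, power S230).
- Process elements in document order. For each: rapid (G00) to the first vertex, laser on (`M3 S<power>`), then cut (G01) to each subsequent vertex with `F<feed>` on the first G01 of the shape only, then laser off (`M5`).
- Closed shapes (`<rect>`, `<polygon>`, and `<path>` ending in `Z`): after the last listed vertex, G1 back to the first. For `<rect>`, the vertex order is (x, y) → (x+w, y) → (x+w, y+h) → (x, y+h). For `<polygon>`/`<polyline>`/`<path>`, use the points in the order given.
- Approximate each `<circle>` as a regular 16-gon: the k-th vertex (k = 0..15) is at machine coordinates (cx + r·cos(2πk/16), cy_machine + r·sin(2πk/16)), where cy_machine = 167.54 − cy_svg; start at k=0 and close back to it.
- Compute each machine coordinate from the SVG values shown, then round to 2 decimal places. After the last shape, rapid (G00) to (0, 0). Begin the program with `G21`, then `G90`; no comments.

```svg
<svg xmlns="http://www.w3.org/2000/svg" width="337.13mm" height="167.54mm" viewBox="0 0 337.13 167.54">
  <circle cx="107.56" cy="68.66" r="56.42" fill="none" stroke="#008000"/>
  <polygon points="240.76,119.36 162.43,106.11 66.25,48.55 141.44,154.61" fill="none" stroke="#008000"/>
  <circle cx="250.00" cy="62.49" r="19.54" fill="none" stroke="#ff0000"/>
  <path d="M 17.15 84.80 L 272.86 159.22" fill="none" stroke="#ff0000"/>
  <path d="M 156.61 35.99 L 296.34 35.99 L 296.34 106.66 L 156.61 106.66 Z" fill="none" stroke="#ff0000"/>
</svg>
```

G21
G90
G00 X163.98 Y98.88
M3 S230
G01 X159.69 Y120.47 F2856
G01 X147.45 Y138.77
G01 X129.15 Y151.01
G01 X107.56 Y155.30
G01 X85.97 Y151.01
G01 X67.67 Y138.77
G01 X55.43 Y120.47
G01 X51.14 Y98.88
G01 X55.43 Y77.29
G01 X67.67 Y58.99
G01 X85.97 Y46.75
G01 X107.56 Y42.46
G01 X129.15 Y46.75
G01 X147.45 Y58.99
G01 X159.69 Y77.29
G01 X163.98 Y98.88
M5
G00 X240.76 Y48.18
M3 S230
G01 X162.43 Y61.43 F2856
G01 X66.25 Y118.99
G01 X141.44 Y12.93
G01 X240.76 Y48.18
M5
G00 X269.54 Y105.05
M3 S407
G01 X268.05 Y112.53 F1829
G01 X263.82 Y118.87
G01 X257.48 Y123.10
G01 X250.00 Y124.59
G01 X242.52 Y123.10
G01 X236.18 Y118.87
G01 X231.95 Y112.53
G01 X230.46 Y105.05
G01 X231.95 Y97.57
G01 X236.18 Y91.23
G01 X242.52 Y87.00
G01 X250.00 Y85.51
G01 X257.48 Y87.00
G01 X263.82 Y91.23
G01 X268.05 Y97.57
G01 X269.54 Y105.05
M5
G00 X17.15 Y82.74
M3 S407
G01 X272.86 Y8.32 F1829
M5
G00 X156.61 Y131.55
M3 S407
G01 X296.34 Y131.55 F1829
G01 X296.34 Y60.88
G01 X156.61 Y60.88
G01 X156.61 Y131.55
M5
G00 X0.00 Y0.00

Since the viewBox matches the mm dimensions, user units are millimetres directly. The only transform is the Y-flip y_m = 167.54 − y_svg.

Shape 1 is a circle drawn with `<circle>`. Its stroke #008000 means engrave at S230, F2856. After flipping Y the toolpath is (163.98,98.88) → (159.69,120.47) → (147.45,138.77) → (129.15,151.01) → (107.56,155.30) → (85.97,151.01) → (67.67,138.77) → (55.43,120.47) → (51.14,98.88) → (55.43,77.29) → (67.67,58.99) → (85.97,46.75) → (107.56,42.46) → (129.15,46.75) → (147.45,58.99) → (159.69,77.29) → (163.98,98.88), returning to the start.

Shape 2 is a closed polygon drawn with `<polygon>`. Its stroke #008000 means engrave at S230, F2856. After flipping Y the toolpath is (240.76,48.18) → (162.43,61.43) → (66.25,118.99) → (141.44,12.93) → (240.76,48.18), returning to the start.

Shape 3 is a circle drawn with `<circle>`. Its stroke #ff0000 means score at S407, F1829. After flipping Y the toolpath is (269.54,105.05) → (268.05,112.53) → (263.82,118.87) → (257.48,123.10) → (250.00,124.59) → (242.52,123.10) → (236.18,118.87) → (231.95,112.53) → (230.46,105.05) → (231.95,97.57) → (236.18,91.23) → (242.52,87.00) → (250.00,85.51) → (257.48,87.00) → (263.82,91.23) → (268.05,97.57) → (269.54,105.05), returning to the start.

Shape 4 is a line segment drawn with `<path>`. Its stroke #ff0000 means score at S407, F1829. After flipping Y the toolpath is (17.15,82.74) → (272.86,8.32).

Shape 5 is a rectangle drawn with `<path>`. Its stroke #ff0000 means score at S407, F1829. After flipping Y the toolpath is (156.61,131.55) → (296.34,131.55) → (296.34,60.88) → (156.61,60.88) → (156.61,131.55), returning to the start.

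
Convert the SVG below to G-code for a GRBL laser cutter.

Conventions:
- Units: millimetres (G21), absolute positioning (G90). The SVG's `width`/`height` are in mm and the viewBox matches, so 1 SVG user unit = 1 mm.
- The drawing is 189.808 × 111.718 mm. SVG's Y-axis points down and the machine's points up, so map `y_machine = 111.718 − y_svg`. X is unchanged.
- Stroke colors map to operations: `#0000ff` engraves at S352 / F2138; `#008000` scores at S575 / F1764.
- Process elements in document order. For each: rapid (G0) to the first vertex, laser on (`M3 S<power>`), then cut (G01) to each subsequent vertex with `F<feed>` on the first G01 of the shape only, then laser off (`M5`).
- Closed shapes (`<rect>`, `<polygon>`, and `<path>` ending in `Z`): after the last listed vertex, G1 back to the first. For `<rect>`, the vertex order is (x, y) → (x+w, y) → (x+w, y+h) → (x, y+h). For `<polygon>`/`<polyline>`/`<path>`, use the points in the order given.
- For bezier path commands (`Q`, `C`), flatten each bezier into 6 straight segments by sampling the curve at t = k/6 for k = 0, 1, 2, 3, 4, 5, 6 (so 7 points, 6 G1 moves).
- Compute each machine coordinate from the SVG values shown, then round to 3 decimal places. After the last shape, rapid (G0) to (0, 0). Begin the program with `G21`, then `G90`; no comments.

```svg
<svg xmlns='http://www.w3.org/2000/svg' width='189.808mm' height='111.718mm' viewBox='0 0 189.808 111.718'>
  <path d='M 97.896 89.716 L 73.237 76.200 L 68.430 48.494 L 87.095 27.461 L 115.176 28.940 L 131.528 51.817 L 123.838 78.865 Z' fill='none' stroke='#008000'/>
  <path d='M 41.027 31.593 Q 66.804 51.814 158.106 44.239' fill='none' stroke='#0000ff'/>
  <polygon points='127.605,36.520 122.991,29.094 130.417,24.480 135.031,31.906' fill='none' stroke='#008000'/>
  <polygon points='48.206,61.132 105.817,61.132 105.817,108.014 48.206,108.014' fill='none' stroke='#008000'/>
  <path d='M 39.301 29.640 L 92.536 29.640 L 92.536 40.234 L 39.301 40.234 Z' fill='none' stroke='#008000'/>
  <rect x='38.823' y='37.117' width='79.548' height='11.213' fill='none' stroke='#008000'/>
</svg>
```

G21
G90
G0 X97.896 Y22.002
M3 S575
G01 X73.237 Y35.518 F1764
G01 X68.430 Y63.224
G01 X87.095 Y84.257
G01 X115.176 Y82.778
G01 X131.528 Y59.901
G01 X123.838 Y32.853
G01 X97.896 Y22.002
M5
G0 X41.027 Y80.125
M3 S352
G01 X51.439 Y74.157 F2138
G01 X65.492 Y69.733
G01 X83.185 Y66.853
G01 X104.519 Y65.517
G01 X129.492 Y65.726
G01 X158.106 Y67.479
M5
G0 X127.605 Y75.198
M3 S575
G01 X122.991 Y82.624 F1764
G01 X130.417 Y87.238
G01 X135.031 Y79.812
G01 X127.605 Y75.198
M5
G0 X48.206 Y50.586
M3 S575
G01 X105.817 Y50.586 F1764
G01 X105.817 Y3.704
G01 X48.206 Y3.704
G01 X48.206 Y50.586
M5
G0 X39.301 Y82.078
M3 S575
G01 X92.536 Y82.078 F1764
G01 X92.536 Y71.484
G01 X39.301 Y71.484
G01 X39.301 Y82.078
M5
G0 X38.823 Y74.601
M3 S575
G01 X118.371 Y74.601 F1764
G01 X118.371 Y63.388
G01 X38.823 Y63.388
G01 X38.823 Y74.601
M5
G0 X0.000 Y0.000

1 u = 1 mm; y_m = 111.718 − y.

[1] `<path>` regular polygon, #008000→score S575 F1764: (97.896,22.002) → (73.237,35.518) → (68.430,63.224) → (87.095,84.257) → (115.176,82.778) → (131.528,59.901) → (123.838,32.853) → (97.896,22.002) (closed)

[2] `<path>` quadratic bezier, #0000ff→engrave S352 F2138: (41.027,80.125) → (51.439,74.157) → (65.492,69.733) → (83.185,66.853) → (104.519,65.517) → (129.492,65.726) → (158.106,67.479)

[3] `<polygon>` regular polygon, #008000→score S575 F1764: (127.605,75.198) → (122.991,82.624) → (130.417,87.238) → (135.031,79.812) → (127.605,75.198) (closed)

[4] `<polygon>` rectangle, #008000→score S575 F1764: (48.206,50.586) → (105.817,50.586) → (105.817,3.704) → (48.206,3.704) → (48.206,50.586) (closed)

[5] `<path>` rectangle, #008000→score S575 F1764: (39.301,82.078) → (92.536,82.078) → (92.536,71.484) → (39.301,71.484) → (39.301,82.078) (closed)

[6] `<rect>` rectangle, #008000→score S575 F1764: (38.823,74.601) → (118.371,74.601) → (118.371,63.388) → (38.823,63.388) → (38.823,74.601) (closed)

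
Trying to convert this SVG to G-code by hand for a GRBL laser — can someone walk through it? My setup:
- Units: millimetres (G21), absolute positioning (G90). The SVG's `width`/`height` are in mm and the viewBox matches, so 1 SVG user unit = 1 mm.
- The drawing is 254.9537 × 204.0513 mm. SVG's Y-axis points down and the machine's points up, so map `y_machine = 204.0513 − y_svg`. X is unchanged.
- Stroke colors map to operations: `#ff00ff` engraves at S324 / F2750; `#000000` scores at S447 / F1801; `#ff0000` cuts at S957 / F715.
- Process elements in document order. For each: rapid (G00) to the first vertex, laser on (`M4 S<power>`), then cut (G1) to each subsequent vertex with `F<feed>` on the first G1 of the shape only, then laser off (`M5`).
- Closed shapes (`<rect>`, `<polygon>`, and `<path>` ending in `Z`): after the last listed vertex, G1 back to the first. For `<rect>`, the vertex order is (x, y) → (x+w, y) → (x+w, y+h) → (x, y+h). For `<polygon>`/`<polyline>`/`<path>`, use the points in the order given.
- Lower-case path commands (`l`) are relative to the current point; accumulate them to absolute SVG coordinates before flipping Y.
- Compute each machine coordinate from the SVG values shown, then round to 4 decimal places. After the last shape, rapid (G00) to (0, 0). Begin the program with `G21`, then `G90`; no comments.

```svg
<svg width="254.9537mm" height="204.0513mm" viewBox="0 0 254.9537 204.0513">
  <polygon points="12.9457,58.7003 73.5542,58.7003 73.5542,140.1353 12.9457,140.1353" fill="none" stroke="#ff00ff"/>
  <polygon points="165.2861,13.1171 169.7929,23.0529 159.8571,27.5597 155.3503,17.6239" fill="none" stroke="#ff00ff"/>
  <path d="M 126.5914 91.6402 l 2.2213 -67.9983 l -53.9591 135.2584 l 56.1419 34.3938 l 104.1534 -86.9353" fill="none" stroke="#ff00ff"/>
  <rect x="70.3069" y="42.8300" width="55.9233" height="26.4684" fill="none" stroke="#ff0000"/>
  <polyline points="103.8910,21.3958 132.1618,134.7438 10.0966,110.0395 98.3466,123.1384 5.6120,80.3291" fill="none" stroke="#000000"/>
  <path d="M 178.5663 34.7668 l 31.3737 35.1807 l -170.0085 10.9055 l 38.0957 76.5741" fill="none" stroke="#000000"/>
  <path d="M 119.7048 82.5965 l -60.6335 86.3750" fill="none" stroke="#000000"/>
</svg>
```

G21
G90
G00 X12.9457 Y145.3510
M4 S324
G1 X73.5542 Y145.3510 F2750
G1 X73.5542 Y63.9160
G1 X12.9457 Y63.9160
G1 X12.9457 Y145.3510
M5
G00 X165.2861 Y190.9342
M4 S324
G1 X169.7929 Y180.9984 F2750
G1 X159.8571 Y176.4916
G1 X155.3503 Y186.4274
G1 X165.2861 Y190.9342
M5
G00 X126.5914 Y112.4111
M4 S324
G1 X128.8127 Y180.4094 F2750
G1 X74.8536 Y45.1510
G1 X130.9955 Y10.7572
G1 X235.1489 Y97.6925
M5
G00 X70.3069 Y161.2213
M4 S957
G1 X126.2302 Y161.2213 F715
G1 X126.2302 Y134.7529
G1 X70.3069 Y134.7529
G1 X70.3069 Y161.2213
M5
G00 X103.8910 Y182.6555
M4 S447
G1 X132.1618 Y69.3075 F1801
G1 X10.0966 Y94.0118
G1 X98.3466 Y80.9129
G1 X5.6120 Y123.7222
M5
G00 X178.5663 Y169.2845
M4 S447
G1 X209.9400 Y134.1038 F1801
G1 X39.9315 Y123.1983
G1 X78.0272 Y46.6242
M5
G00 X119.7048 Y121.4548
M4 S447
G1 X59.0713 Y35.0798 F1801
M5
G00 X0.0000 Y0.0000

viewBox `0 0 254.9537 204.0513` with mm width/height → 1 unit = 1 mm. Flip: y_m = 204.0513 − y_svg.

**Shape 1** — `<polygon>` rectangle, stroke `#ff00ff` → engrave (S324, F2750). Machine vertices: (12.9457,145.3510) → (73.5542,145.3510) → (73.5542,63.9160) → (12.9457,63.9160) → (12.9457,145.3510). Closed: final G1 returns to the first vertex.

**Shape 2** — `<polygon>` regular polygon, stroke `#ff00ff` → engrave (S324, F2750). Machine vertices: (165.2861,190.9342) → (169.7929,180.9984) → (159.8571,176.4916) → (155.3503,186.4274) → (165.2861,190.9342). Closed: final G1 returns to the first vertex.

**Shape 3** — `<path>` open polyline, stroke `#ff00ff` → engrave (S324, F2750). Machine vertices: (126.5914,112.4111) → (128.8127,180.4094) → (74.8536,45.1510) → (130.9955,10.7572) → (235.1489,97.6925). Open path.

**Shape 4** — `<rect>` rectangle, stroke `#ff0000` → cut (S957, F715). Machine vertices: (70.3069,161.2213) → (126.2302,161.2213) → (126.2302,134.7529) → (70.3069,134.7529) → (70.3069,161.2213). Closed: final G1 returns to the first vertex.

**Shape 5** — `<polyline>` open polyline, stroke `#000000` → score (S447, F1801). Machine vertices: (103.8910,182.6555) → (132.1618,69.3075) → (10.0966,94.0118) → (98.3466,80.9129) → (5.6120,123.7222). Open path.

**Shape 6** — `<path>` open polyline, stroke `#000000` → score (S447, F1801). Machine vertices: (178.5663,169.2845) → (209.9400,134.1038) → (39.9315,123.1983) → (78.0272,46.6242). Open path.

**Shape 7** — `<path>` line segment, stroke `#000000` → score (S447, F1801). Machine vertices: (119.7048,121.4548) → (59.0713,35.0798). Open path.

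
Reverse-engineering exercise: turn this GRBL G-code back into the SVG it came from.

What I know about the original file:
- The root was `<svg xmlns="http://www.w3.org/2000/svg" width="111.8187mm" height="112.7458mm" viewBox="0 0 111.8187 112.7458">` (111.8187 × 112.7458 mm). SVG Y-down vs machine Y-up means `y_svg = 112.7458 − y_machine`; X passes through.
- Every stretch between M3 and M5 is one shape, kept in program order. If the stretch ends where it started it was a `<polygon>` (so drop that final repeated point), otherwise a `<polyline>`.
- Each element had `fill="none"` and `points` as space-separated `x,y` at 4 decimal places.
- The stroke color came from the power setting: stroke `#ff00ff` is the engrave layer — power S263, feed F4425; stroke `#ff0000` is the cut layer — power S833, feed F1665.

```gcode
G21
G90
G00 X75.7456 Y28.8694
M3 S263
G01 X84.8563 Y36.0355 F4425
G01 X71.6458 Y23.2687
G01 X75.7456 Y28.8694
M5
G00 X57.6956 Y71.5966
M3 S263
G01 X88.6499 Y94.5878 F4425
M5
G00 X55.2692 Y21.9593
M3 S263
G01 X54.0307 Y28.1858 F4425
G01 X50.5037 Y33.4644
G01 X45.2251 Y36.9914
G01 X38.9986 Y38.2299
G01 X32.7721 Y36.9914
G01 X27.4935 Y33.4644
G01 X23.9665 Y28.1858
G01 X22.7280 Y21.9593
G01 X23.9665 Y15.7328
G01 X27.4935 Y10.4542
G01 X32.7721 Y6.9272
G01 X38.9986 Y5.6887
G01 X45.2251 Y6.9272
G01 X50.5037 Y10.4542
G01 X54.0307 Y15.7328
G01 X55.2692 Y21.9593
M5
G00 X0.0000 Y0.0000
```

<svg xmlns="http://www.w3.org/2000/svg" width="111.8187mm" height="112.7458mm" viewBox="0 0 111.8187 112.7458">
  <polygon points="75.7456,83.8764 84.8563,76.7103 71.6458,89.4771" fill="none" stroke="#ff00ff"/>
  <polyline points="57.6956,41.1492 88.6499,18.1580" fill="none" stroke="#ff00ff"/>
  <polygon points="55.2692,90.7865 54.0307,84.5600 50.5037,79.2814 45.2251,75.7544 38.9986,74.5159 32.7721,75.7544 27.4935,79.2814 23.9665,84.5600 22.7280,90.7865 23.9665,97.0130 27.4935,102.2916 32.7721,105.8186 38.9986,107.0571 45.2251,105.8186 50.5037,102.2916 54.0307,97.0130" fill="none" stroke="#ff00ff"/>
</svg>

Machine Y-up, SVG Y-down with viewBox height 112.7458, so y_svg = 112.7458 − y_machine; X carries over. Every run uses S263, so all elements get stroke `#ff00ff` (engrave).

Run 1: The run returns to its start, so emit a `<polygon>` with points (Y-flipped): 75.7456,83.8764 84.8563,76.7103 71.6458,89.4771.

Run 2: The run is open, so emit a `<polyline>` with points (Y-flipped): 57.6956,41.1492 88.6499,18.1580.

Run 3: The run returns to its start, so emit a `<polygon>` with points (Y-flipped): 55.2692,90.7865 54.0307,84.5600 50.5037,79.2814 45.2251,75.7544 38.9986,74.5159 32.7721,75.7544 27.4935,79.2814 23.9665,84.5600 22.7280,90.7865 23.9665,97.0130 27.4935,102.2916 32.7721,105.8186 38.9986,107.0571 45.2251,105.8186 50.5037,102.2916 54.0307,97.0130.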